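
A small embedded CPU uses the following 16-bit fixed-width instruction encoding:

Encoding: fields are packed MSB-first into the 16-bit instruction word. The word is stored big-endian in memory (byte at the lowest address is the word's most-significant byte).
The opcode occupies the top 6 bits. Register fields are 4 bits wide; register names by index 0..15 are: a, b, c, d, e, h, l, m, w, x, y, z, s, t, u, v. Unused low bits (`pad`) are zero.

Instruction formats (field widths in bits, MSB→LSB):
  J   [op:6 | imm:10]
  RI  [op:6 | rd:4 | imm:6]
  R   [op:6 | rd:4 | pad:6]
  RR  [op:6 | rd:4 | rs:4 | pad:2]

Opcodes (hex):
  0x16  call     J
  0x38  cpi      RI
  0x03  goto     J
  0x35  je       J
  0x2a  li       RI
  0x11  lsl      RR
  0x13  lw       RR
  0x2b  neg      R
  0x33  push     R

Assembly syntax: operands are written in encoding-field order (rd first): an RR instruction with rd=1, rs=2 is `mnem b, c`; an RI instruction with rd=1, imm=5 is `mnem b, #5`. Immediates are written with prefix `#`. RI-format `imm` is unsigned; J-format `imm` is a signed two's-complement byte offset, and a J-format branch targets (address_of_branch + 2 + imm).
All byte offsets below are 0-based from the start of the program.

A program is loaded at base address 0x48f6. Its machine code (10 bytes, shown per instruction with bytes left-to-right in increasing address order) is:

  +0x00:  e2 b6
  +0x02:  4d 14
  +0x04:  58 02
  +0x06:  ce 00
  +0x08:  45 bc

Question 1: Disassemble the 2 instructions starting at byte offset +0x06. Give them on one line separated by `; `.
push w; lsl l, v

+0x06: ce 00 ⇒ word 0xce00 (big)
  opcode bits[15:10]=0x33: push/R
  rd@[9:6]=0x8 ⇒ w
+0x08: 45 bc ⇒ word 0x45bc (big)
  opcode bits[15:10]=0x11: lsl/RR
  rd@[9:6]=0x6 ⇒ l
  rs@[5:2]=0xf ⇒ v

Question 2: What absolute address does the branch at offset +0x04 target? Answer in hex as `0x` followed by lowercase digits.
[04] 58 02 → 0x5802
  op=0x5802>>10=0x16 ⇒ call (J)
  [9:0] imm=2 = #2
  target = base 0x48f6 + off 0x04 + 2 + imm 2 = 0x48fe

0x48fe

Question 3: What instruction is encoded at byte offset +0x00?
off 0x00: read e2 b6 as big → 0xe2b6
  op=0xe2b6>>10=0x38 ⇒ cpi (RI)
  rd@[9:6]=0xa ⇒ y
  imm@[5:0]=0x36 ⇒ #54

cpi y, #54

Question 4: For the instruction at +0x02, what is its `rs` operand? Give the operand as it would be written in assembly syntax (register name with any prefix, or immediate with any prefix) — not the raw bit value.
h

off 0x02: read 4d 14 as big → 0x4d14
  op=0x4d14>>10=0x13 ⇒ lw (RR)
  [9:6] rd=4 = e
  [5:2] rs=5 = h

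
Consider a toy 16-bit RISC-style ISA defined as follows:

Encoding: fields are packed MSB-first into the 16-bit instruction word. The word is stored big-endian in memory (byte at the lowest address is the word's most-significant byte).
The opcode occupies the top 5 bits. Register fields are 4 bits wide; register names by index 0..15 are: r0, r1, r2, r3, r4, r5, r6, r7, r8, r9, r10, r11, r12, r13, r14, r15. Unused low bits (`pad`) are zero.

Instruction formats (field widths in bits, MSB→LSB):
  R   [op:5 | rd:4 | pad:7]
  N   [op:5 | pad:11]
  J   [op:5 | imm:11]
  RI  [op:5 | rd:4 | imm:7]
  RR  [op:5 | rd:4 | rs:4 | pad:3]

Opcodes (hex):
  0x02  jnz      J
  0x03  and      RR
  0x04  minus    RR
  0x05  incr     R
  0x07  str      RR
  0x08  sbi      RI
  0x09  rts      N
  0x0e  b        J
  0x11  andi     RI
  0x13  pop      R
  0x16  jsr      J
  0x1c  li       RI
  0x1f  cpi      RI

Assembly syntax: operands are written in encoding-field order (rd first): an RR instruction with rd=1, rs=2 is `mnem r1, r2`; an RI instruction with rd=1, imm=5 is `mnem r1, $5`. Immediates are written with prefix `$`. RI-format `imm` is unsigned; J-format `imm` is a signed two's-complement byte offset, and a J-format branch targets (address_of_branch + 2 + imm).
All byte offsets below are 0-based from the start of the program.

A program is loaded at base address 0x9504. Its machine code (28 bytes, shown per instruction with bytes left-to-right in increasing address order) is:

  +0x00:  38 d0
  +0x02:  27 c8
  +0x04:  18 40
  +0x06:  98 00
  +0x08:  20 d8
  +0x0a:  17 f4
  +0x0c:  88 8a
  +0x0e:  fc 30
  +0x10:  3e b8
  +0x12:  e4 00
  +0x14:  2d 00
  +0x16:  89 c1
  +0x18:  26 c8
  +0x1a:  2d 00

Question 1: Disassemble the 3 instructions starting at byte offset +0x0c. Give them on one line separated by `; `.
andi r1, $10; cpi r8, $48; str r13, r7

@+0c  big-endian(88 8a) = 0x888a
  op=0x888a>>11=0x11 ⇒ andi (RI)
  rd: (w>>7)&0xf=0x1 → r1
  imm: (w>>0)&0x7f=0xa → $10
@+0e  big-endian(fc 30) = 0xfc30
  op=0xfc30>>11=0x1f ⇒ cpi (RI)
  rd: (w>>7)&0xf=0x8 → r8
  imm: (w>>0)&0x7f=0x30 → $48
@+10  big-endian(3e b8) = 0x3eb8
  op=0x3eb8>>11=0x7 ⇒ str (RR)
  rd: (w>>7)&0xf=0xd → r13
  rs: (w>>3)&0xf=0x7 → r7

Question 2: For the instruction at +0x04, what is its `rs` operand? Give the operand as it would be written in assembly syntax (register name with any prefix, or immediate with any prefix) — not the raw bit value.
r8

[04] 18 40 → 0x1840
  opcode bits[15:11]=0x3: and/RR
  rd@[10:7]=0x0 ⇒ r0
  rs@[6:3]=0x8 ⇒ r8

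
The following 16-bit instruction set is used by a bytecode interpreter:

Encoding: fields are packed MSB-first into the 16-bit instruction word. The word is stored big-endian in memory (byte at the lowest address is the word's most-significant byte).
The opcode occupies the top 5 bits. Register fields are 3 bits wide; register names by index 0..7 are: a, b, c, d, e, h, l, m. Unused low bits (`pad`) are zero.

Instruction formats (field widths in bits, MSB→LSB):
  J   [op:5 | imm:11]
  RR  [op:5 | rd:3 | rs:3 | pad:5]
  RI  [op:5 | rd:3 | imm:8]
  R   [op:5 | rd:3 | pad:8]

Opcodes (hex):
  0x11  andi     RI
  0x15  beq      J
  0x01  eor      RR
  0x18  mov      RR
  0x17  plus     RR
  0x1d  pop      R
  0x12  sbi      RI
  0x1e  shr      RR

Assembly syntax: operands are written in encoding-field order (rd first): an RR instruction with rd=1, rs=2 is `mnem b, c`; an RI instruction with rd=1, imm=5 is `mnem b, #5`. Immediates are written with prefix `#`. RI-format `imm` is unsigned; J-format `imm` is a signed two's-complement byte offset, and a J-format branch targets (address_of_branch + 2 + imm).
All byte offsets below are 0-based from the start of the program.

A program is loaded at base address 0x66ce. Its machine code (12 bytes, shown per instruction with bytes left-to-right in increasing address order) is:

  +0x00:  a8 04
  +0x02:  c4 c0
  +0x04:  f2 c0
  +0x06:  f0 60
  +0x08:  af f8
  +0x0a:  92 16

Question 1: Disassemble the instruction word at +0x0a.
sbi c, #22

[0a] 92 16 → 0x9216
  top 5b → 0x12 → sbi [RI]
  rd: (w>>8)&0x7=0x2 → c
  imm: (w>>0)&0xff=0x16 → #22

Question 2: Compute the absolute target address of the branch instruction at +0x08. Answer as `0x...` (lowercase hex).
0x66d0

@+08  big-endian(af f8) = 0xaff8
  op=0xaff8>>11=0x15 ⇒ beq (J)
  imm: (w>>0)&0x7ff=0x7f8 (s11→-8) → #-8
  target = base 0x66ce + off 0x08 + 2 + imm -8 = 0x66d0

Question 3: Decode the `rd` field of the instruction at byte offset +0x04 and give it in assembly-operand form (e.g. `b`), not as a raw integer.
c

off 0x04: read f2 c0 as big → 0xf2c0
  opcode bits[15:11]=0x1e: shr/RR
  rd: (w>>8)&0x7=0x2 → c
  rs: (w>>5)&0x7=0x6 → l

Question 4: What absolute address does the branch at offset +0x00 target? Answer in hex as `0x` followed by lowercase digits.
0x66d4

[00] a8 04 → 0xa804
  top 5b → 0x15 → beq [J]
  [10:0] imm=4 = #4
  target = base 0x66ce + off 0x00 + 2 + imm 4 = 0x66d4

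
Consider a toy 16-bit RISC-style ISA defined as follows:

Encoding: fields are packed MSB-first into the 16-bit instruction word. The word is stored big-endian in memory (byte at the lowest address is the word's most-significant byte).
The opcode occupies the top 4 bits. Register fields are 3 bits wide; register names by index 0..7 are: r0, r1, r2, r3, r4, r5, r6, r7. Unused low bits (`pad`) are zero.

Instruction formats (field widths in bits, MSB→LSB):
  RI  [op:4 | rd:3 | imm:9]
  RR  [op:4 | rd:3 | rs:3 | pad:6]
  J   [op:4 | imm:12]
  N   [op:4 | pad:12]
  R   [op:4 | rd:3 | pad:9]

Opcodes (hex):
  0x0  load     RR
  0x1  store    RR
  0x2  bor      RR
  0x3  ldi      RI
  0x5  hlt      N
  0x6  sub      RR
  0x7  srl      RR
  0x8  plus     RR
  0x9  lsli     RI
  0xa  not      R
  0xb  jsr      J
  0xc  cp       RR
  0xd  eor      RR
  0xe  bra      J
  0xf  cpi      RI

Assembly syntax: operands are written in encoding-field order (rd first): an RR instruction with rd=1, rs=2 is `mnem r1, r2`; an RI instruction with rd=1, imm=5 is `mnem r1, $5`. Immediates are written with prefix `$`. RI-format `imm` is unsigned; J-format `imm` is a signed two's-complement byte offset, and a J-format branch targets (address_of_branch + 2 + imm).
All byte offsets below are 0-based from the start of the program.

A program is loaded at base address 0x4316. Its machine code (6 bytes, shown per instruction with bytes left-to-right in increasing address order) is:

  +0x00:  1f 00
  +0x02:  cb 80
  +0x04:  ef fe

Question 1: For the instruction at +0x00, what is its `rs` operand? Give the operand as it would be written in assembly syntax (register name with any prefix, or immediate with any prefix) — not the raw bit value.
r4

[00] 1f 00 → 0x1f00
  op=0x1f00>>12=0x1 ⇒ store (RR)
  rd@[11:9]=0x7 ⇒ r7
  rs@[8:6]=0x4 ⇒ r4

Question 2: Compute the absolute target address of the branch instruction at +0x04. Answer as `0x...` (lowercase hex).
+0x04: ef fe ⇒ word 0xeffe (big)
  opcode bits[15:12]=0xe: bra/J
  imm@[11:0]=0xffe (s12→-2) ⇒ $-2
  target = base 0x4316 + off 0x04 + 2 + imm -2 = 0x431a

0x431a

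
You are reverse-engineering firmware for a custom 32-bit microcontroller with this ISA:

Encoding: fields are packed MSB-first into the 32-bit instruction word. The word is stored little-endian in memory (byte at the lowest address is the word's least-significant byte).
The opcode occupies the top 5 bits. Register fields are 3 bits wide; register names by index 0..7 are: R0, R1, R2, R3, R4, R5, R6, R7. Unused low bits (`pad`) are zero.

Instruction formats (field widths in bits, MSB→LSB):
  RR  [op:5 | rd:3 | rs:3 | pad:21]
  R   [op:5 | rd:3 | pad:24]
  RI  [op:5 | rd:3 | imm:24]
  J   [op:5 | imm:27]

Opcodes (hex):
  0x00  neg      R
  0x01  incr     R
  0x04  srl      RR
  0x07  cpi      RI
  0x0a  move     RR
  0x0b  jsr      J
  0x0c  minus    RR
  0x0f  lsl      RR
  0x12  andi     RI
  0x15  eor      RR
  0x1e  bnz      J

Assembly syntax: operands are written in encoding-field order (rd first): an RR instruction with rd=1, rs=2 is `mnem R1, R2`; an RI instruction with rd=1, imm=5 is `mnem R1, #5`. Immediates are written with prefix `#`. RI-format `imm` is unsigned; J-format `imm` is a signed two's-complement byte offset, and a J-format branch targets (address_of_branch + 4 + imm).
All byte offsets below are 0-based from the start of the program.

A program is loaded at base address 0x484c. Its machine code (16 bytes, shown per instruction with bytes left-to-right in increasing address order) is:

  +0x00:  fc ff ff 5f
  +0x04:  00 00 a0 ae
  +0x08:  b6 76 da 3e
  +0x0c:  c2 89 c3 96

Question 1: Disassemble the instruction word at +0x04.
eor R6, R5

+0x04: 00 00 a0 ae ⇒ word 0xaea00000 (little)
  opcode bits[31:27]=0x15: eor/RR
  rd: (w>>24)&0x7=0x6 → R6
  rs: (w>>21)&0x7=0x5 → R5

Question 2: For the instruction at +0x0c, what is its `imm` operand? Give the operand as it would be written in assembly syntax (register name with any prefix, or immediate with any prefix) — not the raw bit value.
#12814786

[0c] c2 89 c3 96 → 0x96c389c2
  op=0x96c389c2>>27=0x12 ⇒ andi (RI)
  rd: (w>>24)&0x7=0x6 → R6
  imm: (w>>0)&0xffffff=0xc389c2 → #12814786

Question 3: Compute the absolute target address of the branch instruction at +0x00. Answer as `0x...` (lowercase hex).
0x484c

@+00  little-endian(fc ff ff 5f) = 0x5ffffffc
  opcode bits[31:27]=0xb: jsr/J
  [26:0] imm=134217724 (s27→-4) = #-4
  target = base 0x484c + off 0x00 + 4 + imm -4 = 0x484c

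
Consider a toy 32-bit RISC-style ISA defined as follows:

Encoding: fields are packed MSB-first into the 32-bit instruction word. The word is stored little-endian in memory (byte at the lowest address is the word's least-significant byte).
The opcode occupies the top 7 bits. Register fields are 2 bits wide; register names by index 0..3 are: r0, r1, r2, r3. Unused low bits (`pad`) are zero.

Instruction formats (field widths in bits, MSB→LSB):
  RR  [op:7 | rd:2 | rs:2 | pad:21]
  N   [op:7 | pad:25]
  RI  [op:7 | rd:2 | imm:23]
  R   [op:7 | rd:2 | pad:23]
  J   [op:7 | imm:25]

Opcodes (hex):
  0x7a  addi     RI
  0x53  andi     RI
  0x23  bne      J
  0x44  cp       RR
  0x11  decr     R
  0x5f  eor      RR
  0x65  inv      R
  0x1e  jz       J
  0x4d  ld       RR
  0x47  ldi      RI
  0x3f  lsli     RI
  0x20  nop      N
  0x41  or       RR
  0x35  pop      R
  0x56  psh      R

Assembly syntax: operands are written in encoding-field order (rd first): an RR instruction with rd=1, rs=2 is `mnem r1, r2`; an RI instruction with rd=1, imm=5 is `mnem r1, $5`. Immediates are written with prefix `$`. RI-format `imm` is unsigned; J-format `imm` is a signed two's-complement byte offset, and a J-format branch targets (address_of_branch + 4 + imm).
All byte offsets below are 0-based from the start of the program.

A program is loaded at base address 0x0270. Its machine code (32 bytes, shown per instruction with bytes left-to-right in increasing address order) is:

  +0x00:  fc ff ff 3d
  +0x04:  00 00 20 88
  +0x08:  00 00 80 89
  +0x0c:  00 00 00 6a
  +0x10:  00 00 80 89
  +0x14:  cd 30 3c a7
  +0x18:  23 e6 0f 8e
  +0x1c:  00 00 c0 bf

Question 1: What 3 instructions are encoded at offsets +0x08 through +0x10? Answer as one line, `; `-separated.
@+08  little-endian(00 00 80 89) = 0x89800000
  top 7b → 0x44 → cp [RR]
  rd@[24:23]=0x3 ⇒ r3
  rs@[22:21]=0x0 ⇒ r0
@+0c  little-endian(00 00 00 6a) = 0x6a000000
  top 7b → 0x35 → pop [R]
  rd@[24:23]=0x0 ⇒ r0
@+10  little-endian(00 00 80 89) = 0x89800000
  top 7b → 0x44 → cp [RR]
  rd@[24:23]=0x3 ⇒ r3
  rs@[22:21]=0x0 ⇒ r0

cp r3, r0; pop r0; cp r3, r0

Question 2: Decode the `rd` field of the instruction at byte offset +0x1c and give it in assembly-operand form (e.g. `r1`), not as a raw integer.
r3

[1c] 00 00 c0 bf → 0xbfc00000
  top 7b → 0x5f → eor [RR]
  [24:23] rd=3 = r3
  [22:21] rs=2 = r2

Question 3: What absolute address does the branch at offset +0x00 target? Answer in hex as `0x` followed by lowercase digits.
[00] fc ff ff 3d → 0x3dfffffc
  top 7b → 0x1e → jz [J]
  imm: (w>>0)&0x1ffffff=0x1fffffc (s25→-4) → $-4
  target = base 0x0270 + off 0x00 + 4 + imm -4 = 0x0270

0x0270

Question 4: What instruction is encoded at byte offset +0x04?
+0x04: 00 00 20 88 ⇒ word 0x88200000 (little)
  opcode bits[31:25]=0x44: cp/RR
  rd: (w>>23)&0x3=0x0 → r0
  rs: (w>>21)&0x3=0x1 → r1

cp r0, r1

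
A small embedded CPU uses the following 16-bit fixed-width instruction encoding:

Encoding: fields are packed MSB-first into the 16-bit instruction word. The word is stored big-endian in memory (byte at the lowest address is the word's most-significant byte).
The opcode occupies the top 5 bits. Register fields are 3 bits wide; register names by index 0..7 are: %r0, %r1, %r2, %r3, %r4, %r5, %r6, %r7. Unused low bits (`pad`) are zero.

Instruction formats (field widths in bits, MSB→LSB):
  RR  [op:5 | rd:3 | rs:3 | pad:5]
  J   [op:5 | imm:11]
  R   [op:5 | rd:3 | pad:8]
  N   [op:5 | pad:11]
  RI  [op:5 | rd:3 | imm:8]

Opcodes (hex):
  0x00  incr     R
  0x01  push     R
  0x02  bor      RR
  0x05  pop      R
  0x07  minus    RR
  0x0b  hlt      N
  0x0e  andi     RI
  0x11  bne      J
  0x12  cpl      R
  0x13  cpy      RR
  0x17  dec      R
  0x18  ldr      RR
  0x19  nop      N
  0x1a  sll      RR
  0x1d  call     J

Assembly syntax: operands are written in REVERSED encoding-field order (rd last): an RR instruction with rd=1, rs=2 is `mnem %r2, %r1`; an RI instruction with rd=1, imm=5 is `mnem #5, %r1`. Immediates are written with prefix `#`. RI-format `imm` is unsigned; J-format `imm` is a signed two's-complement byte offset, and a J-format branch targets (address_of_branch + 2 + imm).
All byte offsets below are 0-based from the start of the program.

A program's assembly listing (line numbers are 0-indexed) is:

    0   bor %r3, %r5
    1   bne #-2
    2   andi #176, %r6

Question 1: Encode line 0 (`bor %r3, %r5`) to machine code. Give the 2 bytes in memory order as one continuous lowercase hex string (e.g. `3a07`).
line 0 (bor): pack op=0x2:5|rd=5:3|rs=3:3|pad=0:5 = 0x1560; big→ 15 60

1560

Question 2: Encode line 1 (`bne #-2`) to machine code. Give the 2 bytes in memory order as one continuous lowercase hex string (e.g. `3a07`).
line 1 (bne): pack op=0x11:5|imm=-2:11 = 0x8ffe; big→ 8f fe

8ffe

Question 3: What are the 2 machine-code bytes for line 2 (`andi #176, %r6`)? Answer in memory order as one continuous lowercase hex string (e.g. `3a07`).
line 2 (andi): pack op=0xe:5|rd=6:3|imm=176:8 = 0x76b0; big→ 76 b0

76b0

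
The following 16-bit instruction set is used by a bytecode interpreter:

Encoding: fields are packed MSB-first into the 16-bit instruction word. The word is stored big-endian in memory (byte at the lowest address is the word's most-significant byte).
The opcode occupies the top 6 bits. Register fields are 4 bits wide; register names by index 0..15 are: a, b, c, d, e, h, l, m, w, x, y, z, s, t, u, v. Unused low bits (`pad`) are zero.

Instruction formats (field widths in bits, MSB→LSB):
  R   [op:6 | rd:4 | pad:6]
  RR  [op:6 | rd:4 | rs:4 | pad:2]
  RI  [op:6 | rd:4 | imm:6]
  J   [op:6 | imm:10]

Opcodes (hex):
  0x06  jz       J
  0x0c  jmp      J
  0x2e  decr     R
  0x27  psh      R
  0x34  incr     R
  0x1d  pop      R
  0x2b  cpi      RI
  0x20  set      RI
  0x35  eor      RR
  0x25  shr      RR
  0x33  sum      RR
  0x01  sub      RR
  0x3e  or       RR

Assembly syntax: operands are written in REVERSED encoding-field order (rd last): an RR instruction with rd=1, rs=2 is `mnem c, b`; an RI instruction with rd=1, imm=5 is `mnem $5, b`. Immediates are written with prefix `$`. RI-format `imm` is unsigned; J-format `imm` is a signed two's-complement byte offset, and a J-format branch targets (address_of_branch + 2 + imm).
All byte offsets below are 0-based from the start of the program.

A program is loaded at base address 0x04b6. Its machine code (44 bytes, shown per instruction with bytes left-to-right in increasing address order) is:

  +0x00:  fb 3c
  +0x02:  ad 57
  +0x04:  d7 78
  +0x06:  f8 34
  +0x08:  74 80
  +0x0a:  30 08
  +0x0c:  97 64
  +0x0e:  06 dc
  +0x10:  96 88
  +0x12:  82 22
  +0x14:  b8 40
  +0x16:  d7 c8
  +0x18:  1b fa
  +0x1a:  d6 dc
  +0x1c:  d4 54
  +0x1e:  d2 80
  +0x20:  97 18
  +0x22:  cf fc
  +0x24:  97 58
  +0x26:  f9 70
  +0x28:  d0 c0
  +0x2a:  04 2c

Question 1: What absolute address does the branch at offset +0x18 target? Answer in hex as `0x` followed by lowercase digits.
+0x18: 1b fa ⇒ word 0x1bfa (big)
  top 6b → 0x6 → jz [J]
  imm: (w>>0)&0x3ff=0x3fa (s10→-6) → $-6
  target = base 0x04b6 + off 0x18 + 2 + imm -6 = 0x04ca

0x04ca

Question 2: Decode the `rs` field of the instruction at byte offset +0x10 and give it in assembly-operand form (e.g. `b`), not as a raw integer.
c

+0x10: 96 88 ⇒ word 0x9688 (big)
  op=0x9688>>10=0x25 ⇒ shr (RR)
  rd@[9:6]=0xa ⇒ y
  rs@[5:2]=0x2 ⇒ c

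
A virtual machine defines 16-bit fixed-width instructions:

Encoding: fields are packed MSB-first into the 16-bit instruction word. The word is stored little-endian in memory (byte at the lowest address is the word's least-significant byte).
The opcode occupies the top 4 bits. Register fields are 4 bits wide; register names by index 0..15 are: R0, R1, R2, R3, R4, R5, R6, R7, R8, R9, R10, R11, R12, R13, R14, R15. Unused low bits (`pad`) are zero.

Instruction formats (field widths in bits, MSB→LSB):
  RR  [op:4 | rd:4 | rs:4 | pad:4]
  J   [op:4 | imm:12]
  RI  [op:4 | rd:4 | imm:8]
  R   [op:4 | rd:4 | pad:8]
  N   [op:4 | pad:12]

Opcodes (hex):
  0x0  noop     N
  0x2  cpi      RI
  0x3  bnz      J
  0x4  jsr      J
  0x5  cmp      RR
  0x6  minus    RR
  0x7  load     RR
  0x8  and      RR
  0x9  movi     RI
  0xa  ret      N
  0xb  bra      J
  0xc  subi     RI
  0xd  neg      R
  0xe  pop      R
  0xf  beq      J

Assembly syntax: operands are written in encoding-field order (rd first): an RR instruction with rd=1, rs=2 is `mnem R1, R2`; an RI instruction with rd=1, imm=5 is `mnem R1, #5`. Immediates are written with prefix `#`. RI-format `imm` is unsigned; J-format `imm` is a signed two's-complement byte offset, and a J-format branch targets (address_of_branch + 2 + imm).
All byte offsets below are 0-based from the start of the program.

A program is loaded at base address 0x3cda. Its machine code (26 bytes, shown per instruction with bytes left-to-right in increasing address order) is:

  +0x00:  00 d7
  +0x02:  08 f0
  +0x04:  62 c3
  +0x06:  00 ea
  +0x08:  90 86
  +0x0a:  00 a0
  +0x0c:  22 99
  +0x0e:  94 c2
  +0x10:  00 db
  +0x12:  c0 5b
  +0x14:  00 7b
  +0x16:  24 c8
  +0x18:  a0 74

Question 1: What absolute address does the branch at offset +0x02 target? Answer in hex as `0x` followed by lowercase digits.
+0x02: 08 f0 ⇒ word 0xf008 (little)
  top 4b → 0xf → beq [J]
  [11:0] imm=8 = #8
  target = base 0x3cda + off 0x02 + 2 + imm 8 = 0x3ce6

0x3ce6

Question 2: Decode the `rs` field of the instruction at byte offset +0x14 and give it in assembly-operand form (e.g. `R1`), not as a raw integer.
@+14  little-endian(00 7b) = 0x7b00
  opcode bits[15:12]=0x7: load/RR
  rd: (w>>8)&0xf=0xb → R11
  rs: (w>>4)&0xf=0x0 → R0

R0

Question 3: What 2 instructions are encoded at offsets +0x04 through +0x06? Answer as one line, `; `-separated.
subi R3, #98; pop R10

[04] 62 c3 → 0xc362
  top 4b → 0xc → subi [RI]
  rd@[11:8]=0x3 ⇒ R3
  imm@[7:0]=0x62 ⇒ #98
[06] 00 ea → 0xea00
  top 4b → 0xe → pop [R]
  rd@[11:8]=0xa ⇒ R10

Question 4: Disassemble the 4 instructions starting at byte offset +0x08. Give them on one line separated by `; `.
and R6, R9; ret; movi R9, #34; subi R2, #148

+0x08: 90 86 ⇒ word 0x8690 (little)
  top 4b → 0x8 → and [RR]
  rd: (w>>8)&0xf=0x6 → R6
  rs: (w>>4)&0xf=0x9 → R9
+0x0a: 00 a0 ⇒ word 0xa000 (little)
  top 4b → 0xa → ret [N]
+0x0c: 22 99 ⇒ word 0x9922 (little)
  top 4b → 0x9 → movi [RI]
  rd: (w>>8)&0xf=0x9 → R9
  imm: (w>>0)&0xff=0x22 → #34
+0x0e: 94 c2 ⇒ word 0xc294 (little)
  top 4b → 0xc → subi [RI]
  rd: (w>>8)&0xf=0x2 → R2
  imm: (w>>0)&0xff=0x94 → #148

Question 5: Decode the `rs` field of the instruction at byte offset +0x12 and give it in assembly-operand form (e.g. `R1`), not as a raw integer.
R12

off 0x12: read c0 5b as little → 0x5bc0
  opcode bits[15:12]=0x5: cmp/RR
  [11:8] rd=11 = R11
  [7:4] rs=12 = R12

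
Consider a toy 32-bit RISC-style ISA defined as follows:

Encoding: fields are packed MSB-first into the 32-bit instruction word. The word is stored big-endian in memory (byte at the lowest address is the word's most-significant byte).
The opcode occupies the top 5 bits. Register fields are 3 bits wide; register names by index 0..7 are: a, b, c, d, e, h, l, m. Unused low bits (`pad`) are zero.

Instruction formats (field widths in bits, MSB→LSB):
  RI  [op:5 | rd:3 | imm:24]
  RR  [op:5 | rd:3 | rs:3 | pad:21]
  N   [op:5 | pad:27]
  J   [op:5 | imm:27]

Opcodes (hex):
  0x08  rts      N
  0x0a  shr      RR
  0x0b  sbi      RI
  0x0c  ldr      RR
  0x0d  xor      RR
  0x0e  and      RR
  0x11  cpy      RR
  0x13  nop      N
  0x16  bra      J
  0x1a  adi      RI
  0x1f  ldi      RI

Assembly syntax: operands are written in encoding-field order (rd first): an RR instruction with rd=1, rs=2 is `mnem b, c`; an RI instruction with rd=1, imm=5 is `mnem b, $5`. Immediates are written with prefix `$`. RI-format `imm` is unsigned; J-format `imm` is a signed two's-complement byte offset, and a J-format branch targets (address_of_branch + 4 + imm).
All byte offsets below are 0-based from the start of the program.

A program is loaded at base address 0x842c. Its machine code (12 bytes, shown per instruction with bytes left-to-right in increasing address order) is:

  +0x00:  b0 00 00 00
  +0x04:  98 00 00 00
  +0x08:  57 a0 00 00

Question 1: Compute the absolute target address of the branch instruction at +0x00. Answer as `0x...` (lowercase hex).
0x8430

+0x00: b0 00 00 00 ⇒ word 0xb0000000 (big)
  top 5b → 0x16 → bra [J]
  [26:0] imm=0 = $0
  target = base 0x842c + off 0x00 + 4 + imm 0 = 0x8430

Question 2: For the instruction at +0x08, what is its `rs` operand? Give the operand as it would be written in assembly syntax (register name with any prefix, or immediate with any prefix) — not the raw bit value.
@+08  big-endian(57 a0 00 00) = 0x57a00000
  opcode bits[31:27]=0xa: shr/RR
  rd: (w>>24)&0x7=0x7 → m
  rs: (w>>21)&0x7=0x5 → h

h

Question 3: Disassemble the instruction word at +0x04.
nop

off 0x04: read 98 00 00 00 as big → 0x98000000
  op=0x98000000>>27=0x13 ⇒ nop (N)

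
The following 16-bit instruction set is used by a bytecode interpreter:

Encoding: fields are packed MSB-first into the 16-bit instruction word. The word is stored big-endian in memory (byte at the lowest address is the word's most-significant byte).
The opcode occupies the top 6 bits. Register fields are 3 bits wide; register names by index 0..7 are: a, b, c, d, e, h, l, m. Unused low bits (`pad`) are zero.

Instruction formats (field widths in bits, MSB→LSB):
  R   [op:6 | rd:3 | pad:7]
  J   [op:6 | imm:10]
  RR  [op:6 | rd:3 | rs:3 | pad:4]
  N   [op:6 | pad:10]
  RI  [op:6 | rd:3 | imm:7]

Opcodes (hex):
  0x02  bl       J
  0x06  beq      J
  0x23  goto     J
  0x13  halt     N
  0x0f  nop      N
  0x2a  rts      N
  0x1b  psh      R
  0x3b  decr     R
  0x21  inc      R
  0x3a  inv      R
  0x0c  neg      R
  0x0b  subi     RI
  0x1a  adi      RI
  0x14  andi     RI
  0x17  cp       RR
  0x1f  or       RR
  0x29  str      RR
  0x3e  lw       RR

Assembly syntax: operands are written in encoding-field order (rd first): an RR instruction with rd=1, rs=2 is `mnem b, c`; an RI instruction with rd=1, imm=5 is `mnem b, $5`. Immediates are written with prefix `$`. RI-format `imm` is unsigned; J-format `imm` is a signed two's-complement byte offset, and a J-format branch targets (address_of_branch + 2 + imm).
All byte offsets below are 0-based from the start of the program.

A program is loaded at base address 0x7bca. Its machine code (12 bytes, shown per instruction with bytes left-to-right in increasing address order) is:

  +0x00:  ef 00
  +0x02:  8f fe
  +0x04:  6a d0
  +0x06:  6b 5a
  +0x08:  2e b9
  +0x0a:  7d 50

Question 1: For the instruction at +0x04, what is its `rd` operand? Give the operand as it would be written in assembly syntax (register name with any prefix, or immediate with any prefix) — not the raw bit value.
off 0x04: read 6a d0 as big → 0x6ad0
  top 6b → 0x1a → adi [RI]
  [9:7] rd=5 = h
  [6:0] imm=80 = $80

h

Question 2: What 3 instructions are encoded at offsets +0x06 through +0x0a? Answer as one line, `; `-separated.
adi l, $90; subi h, $57; or c, h

off 0x06: read 6b 5a as big → 0x6b5a
  top 6b → 0x1a → adi [RI]
  rd@[9:7]=0x6 ⇒ l
  imm@[6:0]=0x5a ⇒ $90
off 0x08: read 2e b9 as big → 0x2eb9
  top 6b → 0xb → subi [RI]
  rd@[9:7]=0x5 ⇒ h
  imm@[6:0]=0x39 ⇒ $57
off 0x0a: read 7d 50 as big → 0x7d50
  top 6b → 0x1f → or [RR]
  rd@[9:7]=0x2 ⇒ c
  rs@[6:4]=0x5 ⇒ h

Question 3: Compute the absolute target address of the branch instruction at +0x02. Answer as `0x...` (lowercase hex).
0x7bcc

@+02  big-endian(8f fe) = 0x8ffe
  top 6b → 0x23 → goto [J]
  imm: (w>>0)&0x3ff=0x3fe (s10→-2) → $-2
  target = base 0x7bca + off 0x02 + 2 + imm -2 = 0x7bcc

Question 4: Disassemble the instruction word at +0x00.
decr l

@+00  big-endian(ef 00) = 0xef00
  op=0xef00>>10=0x3b ⇒ decr (R)
  rd: (w>>7)&0x7=0x6 → l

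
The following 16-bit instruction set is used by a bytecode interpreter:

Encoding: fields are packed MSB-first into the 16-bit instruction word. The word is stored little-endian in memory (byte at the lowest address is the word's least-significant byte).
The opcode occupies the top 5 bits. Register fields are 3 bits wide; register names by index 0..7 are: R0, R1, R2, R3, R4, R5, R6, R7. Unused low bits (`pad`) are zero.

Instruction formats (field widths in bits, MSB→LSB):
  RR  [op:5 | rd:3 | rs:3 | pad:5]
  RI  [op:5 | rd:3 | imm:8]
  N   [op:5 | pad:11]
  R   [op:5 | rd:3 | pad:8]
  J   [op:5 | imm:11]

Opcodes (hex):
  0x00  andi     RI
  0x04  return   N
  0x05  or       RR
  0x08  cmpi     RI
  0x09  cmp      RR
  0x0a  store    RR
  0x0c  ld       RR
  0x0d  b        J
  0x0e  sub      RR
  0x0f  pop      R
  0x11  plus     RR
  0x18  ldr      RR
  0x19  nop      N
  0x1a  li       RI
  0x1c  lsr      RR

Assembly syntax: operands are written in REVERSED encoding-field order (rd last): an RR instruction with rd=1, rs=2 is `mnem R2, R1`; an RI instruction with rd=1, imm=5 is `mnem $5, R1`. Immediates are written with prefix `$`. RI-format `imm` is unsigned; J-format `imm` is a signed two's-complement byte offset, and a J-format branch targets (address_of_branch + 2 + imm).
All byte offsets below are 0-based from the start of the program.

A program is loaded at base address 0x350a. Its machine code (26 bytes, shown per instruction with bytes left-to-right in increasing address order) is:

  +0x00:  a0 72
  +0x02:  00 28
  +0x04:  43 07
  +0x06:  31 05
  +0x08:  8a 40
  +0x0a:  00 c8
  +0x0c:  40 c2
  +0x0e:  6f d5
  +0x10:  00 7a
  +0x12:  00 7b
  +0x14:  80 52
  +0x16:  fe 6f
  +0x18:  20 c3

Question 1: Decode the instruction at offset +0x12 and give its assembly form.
[12] 00 7b → 0x7b00
  top 5b → 0xf → pop [R]
  rd: (w>>8)&0x7=0x3 → R3

pop R3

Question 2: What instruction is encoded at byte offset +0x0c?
[0c] 40 c2 → 0xc240
  op=0xc240>>11=0x18 ⇒ ldr (RR)
  rd@[10:8]=0x2 ⇒ R2
  rs@[7:5]=0x2 ⇒ R2

ldr R2, R2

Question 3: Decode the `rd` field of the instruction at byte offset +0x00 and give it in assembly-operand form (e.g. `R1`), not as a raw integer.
R2

+0x00: a0 72 ⇒ word 0x72a0 (little)
  opcode bits[15:11]=0xe: sub/RR
  rd@[10:8]=0x2 ⇒ R2
  rs@[7:5]=0x5 ⇒ R5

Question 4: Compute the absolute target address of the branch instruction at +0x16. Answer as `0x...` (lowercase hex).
0x3520

off 0x16: read fe 6f as little → 0x6ffe
  top 5b → 0xd → b [J]
  [10:0] imm=2046 (s11→-2) = $-2
  target = base 0x350a + off 0x16 + 2 + imm -2 = 0x3520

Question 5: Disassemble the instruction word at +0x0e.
li $111, R5

[0e] 6f d5 → 0xd56f
  top 5b → 0x1a → li [RI]
  [10:8] rd=5 = R5
  [7:0] imm=111 = $111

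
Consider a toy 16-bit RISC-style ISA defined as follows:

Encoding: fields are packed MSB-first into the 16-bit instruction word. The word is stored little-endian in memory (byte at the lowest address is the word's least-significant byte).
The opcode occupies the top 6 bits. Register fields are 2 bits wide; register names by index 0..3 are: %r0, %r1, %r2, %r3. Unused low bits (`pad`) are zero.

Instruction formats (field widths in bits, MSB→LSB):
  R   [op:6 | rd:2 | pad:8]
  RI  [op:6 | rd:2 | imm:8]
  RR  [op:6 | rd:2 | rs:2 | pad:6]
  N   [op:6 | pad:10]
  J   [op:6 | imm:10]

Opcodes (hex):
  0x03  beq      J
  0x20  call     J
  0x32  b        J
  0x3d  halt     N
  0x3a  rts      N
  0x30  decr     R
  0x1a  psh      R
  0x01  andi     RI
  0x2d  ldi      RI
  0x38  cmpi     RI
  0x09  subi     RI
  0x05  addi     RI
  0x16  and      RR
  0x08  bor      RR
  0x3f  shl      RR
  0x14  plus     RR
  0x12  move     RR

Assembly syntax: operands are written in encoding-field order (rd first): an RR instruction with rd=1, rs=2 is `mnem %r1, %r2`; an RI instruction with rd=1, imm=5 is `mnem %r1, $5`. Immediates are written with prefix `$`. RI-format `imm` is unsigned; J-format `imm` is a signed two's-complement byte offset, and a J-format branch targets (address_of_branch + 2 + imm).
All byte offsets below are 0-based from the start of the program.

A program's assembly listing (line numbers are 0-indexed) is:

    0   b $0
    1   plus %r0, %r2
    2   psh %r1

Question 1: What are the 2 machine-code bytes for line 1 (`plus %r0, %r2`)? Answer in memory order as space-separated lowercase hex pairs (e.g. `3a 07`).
80 50

L1: plus op=0x14:6|rd=0:2|rs=2:2|pad=0:6 ⇒ 0x5080 ⇒ little 80 50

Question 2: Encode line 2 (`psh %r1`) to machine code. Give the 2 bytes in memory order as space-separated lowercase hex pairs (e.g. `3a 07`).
00 69

2. psh fields op=0x1a:6|rd=1:2|pad=0:8 → word 6900h → 00 69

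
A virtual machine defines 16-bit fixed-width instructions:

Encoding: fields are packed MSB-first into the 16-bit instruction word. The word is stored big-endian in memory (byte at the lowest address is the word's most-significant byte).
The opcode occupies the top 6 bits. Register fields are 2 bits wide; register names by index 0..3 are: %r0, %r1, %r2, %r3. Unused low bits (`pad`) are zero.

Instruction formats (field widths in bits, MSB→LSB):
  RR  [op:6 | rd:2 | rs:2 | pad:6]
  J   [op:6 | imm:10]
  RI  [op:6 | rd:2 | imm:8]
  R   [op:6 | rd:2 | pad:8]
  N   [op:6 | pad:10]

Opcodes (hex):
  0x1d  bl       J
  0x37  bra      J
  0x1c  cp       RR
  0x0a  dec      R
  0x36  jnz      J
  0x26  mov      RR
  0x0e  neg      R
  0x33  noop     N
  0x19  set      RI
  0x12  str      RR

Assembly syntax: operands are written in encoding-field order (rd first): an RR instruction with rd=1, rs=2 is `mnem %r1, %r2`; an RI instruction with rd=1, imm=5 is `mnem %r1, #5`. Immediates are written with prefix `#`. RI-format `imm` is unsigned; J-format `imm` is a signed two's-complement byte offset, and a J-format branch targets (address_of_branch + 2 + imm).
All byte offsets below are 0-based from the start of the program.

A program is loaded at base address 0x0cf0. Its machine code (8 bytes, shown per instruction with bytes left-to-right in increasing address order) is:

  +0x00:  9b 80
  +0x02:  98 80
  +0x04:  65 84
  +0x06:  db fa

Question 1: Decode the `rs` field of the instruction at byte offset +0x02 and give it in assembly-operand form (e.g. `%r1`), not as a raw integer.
@+02  big-endian(98 80) = 0x9880
  op=0x9880>>10=0x26 ⇒ mov (RR)
  [9:8] rd=0 = %r0
  [7:6] rs=2 = %r2

%r2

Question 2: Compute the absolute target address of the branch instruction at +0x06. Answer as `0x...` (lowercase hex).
0x0cf2

@+06  big-endian(db fa) = 0xdbfa
  opcode bits[15:10]=0x36: jnz/J
  imm: (w>>0)&0x3ff=0x3fa (s10→-6) → #-6
  target = base 0x0cf0 + off 0x06 + 2 + imm -6 = 0x0cf2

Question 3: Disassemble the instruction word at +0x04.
set %r1, #132

off 0x04: read 65 84 as big → 0x6584
  top 6b → 0x19 → set [RI]
  rd@[9:8]=0x1 ⇒ %r1
  imm@[7:0]=0x84 ⇒ #132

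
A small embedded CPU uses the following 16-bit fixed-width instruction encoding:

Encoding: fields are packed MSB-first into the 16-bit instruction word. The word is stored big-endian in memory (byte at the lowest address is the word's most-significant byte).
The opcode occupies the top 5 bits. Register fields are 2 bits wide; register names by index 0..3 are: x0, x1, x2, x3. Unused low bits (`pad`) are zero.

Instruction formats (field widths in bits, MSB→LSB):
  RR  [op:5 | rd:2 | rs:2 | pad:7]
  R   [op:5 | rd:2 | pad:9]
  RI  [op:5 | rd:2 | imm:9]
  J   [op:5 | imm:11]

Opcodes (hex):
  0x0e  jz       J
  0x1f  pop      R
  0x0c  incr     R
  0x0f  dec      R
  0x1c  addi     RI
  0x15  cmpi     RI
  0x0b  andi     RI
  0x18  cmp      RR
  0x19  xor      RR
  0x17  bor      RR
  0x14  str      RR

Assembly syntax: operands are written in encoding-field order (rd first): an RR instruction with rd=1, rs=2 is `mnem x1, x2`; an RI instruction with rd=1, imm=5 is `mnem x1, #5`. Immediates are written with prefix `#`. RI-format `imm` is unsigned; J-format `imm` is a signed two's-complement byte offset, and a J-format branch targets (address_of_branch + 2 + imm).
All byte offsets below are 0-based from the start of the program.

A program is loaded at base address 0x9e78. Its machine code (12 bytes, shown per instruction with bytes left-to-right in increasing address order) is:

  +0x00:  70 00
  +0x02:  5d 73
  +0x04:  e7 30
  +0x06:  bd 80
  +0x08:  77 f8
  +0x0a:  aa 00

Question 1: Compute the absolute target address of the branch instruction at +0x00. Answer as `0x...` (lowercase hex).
+0x00: 70 00 ⇒ word 0x7000 (big)
  opcode bits[15:11]=0xe: jz/J
  imm@[10:0]=0x0 ⇒ #0
  target = base 0x9e78 + off 0x00 + 2 + imm 0 = 0x9e7a

0x9e7a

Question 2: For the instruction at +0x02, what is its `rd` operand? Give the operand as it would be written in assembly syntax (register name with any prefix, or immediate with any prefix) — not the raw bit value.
off 0x02: read 5d 73 as big → 0x5d73
  opcode bits[15:11]=0xb: andi/RI
  rd: (w>>9)&0x3=0x2 → x2
  imm: (w>>0)&0x1ff=0x173 → #371

x2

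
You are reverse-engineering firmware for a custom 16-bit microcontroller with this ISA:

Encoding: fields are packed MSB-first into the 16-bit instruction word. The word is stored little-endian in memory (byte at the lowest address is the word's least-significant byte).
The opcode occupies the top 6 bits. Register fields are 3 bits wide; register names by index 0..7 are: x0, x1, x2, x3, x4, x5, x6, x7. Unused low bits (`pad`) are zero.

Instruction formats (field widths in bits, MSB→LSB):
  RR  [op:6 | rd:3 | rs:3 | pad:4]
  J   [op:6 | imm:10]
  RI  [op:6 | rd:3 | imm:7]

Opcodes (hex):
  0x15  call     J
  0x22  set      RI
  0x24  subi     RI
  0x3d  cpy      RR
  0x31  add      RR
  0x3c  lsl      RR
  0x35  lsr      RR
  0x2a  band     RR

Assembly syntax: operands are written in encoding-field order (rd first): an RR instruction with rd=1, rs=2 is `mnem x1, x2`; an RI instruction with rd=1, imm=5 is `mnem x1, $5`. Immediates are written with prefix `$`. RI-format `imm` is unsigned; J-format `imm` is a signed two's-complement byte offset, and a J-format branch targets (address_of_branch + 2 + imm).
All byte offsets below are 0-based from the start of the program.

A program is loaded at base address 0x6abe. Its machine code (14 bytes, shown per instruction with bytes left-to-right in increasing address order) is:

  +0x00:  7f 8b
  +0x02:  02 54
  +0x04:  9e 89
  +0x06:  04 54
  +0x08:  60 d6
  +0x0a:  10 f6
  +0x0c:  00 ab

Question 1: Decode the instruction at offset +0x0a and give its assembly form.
off 0x0a: read 10 f6 as little → 0xf610
  top 6b → 0x3d → cpy [RR]
  rd: (w>>7)&0x7=0x4 → x4
  rs: (w>>4)&0x7=0x1 → x1

cpy x4, x1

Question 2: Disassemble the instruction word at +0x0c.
@+0c  little-endian(00 ab) = 0xab00
  top 6b → 0x2a → band [RR]
  rd@[9:7]=0x6 ⇒ x6
  rs@[6:4]=0x0 ⇒ x0

band x6, x0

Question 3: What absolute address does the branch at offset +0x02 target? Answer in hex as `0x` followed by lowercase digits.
+0x02: 02 54 ⇒ word 0x5402 (little)
  op=0x5402>>10=0x15 ⇒ call (J)
  [9:0] imm=2 = $2
  target = base 0x6abe + off 0x02 + 2 + imm 2 = 0x6ac4

0x6ac4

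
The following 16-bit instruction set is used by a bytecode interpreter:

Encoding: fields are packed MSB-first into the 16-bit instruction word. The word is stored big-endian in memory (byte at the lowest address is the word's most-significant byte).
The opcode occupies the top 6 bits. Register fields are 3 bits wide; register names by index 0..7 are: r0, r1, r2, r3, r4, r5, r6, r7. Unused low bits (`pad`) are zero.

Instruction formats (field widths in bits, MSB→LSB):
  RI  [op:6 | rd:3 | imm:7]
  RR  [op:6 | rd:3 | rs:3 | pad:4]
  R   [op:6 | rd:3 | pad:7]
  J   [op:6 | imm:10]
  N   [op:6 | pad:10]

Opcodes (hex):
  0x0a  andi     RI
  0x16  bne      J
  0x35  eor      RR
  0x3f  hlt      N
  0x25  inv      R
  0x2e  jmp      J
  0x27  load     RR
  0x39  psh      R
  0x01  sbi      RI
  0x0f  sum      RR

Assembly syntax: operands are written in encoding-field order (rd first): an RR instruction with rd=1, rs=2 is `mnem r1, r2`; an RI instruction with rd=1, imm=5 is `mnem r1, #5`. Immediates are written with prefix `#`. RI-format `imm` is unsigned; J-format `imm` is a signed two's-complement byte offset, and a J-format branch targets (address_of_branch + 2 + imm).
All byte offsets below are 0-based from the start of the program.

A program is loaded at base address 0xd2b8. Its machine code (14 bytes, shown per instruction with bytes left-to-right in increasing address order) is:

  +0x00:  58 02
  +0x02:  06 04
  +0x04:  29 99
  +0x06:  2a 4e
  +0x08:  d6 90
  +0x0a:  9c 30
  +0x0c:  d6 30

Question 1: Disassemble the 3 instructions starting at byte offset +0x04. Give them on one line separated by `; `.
andi r3, #25; andi r4, #78; eor r5, r1

off 0x04: read 29 99 as big → 0x2999
  top 6b → 0xa → andi [RI]
  rd: (w>>7)&0x7=0x3 → r3
  imm: (w>>0)&0x7f=0x19 → #25
off 0x06: read 2a 4e as big → 0x2a4e
  top 6b → 0xa → andi [RI]
  rd: (w>>7)&0x7=0x4 → r4
  imm: (w>>0)&0x7f=0x4e → #78
off 0x08: read d6 90 as big → 0xd690
  top 6b → 0x35 → eor [RR]
  rd: (w>>7)&0x7=0x5 → r5
  rs: (w>>4)&0x7=0x1 → r1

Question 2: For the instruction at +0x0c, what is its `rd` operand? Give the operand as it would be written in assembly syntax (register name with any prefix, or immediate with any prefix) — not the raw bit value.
off 0x0c: read d6 30 as big → 0xd630
  op=0xd630>>10=0x35 ⇒ eor (RR)
  [9:7] rd=4 = r4
  [6:4] rs=3 = r3

r4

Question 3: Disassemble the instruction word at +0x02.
sbi r4, #4

@+02  big-endian(06 04) = 0x0604
  opcode bits[15:10]=0x1: sbi/RI
  [9:7] rd=4 = r4
  [6:0] imm=4 = #4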